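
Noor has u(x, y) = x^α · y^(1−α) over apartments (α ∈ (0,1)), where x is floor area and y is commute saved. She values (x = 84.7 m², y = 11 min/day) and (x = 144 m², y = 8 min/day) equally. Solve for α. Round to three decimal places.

The Cobb–Douglas utilities coincide, so 84.7^α·11^(1−α) = 144^α·8^(1−α).
Rearrange to (84.7/144)^α = (8/11)^(1−α) and take logs: α·-0.530698 = (1−α)·-0.318454.
With A = -0.530698 and B = -0.318454: α·A = (1−α)·B, so α = B/(A+B) = -0.318454/-0.849152 ≈ 0.375.

α ≈ 0.375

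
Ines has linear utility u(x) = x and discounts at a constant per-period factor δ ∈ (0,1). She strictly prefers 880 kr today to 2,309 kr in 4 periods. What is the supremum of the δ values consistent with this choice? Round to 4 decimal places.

δ < 0.7857

Comparing present values: 880 > δ^4·2309.
So δ^4 < 880/2309 = 0.38112; taking the 4th root of both positive sides preserves the inequality.
δ < 0.38112^(1/4) = 0.7857.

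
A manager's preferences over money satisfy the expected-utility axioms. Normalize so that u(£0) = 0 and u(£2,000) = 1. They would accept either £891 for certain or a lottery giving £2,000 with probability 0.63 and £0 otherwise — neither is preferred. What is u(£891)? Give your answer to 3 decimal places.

By the standard-gamble method, u(£891) is just the indifference probability on the best outcome: 0.63.

0.630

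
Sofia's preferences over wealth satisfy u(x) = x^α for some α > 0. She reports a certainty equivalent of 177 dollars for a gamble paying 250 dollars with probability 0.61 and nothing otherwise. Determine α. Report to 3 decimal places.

Since u(0) = 0, the lottery's EU is 0.61·250^α.
Indifference: 177^α = 0.61·250^α, so (177/250)^α = 0.61.
Taking logs: α·ln(177/250) = ln(0.61), so α = -0.494296 / -0.345311 ≈ 1.431.

α ≈ 1.431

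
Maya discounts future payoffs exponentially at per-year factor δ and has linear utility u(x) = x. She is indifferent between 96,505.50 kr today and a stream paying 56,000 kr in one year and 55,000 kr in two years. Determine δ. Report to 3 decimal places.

δ ≈ 0.910

Equating present values: 96505.50 = 56000δ + 55000δ².
Rearranged: 55000δ² + 56000δ − 96505.50 = 0.
δ = (−56000 + √(56000² + 4·55000·96505.50)) / (2·55000) = (−56000 + √24367210000.00) / 110000 ≈ 0.910.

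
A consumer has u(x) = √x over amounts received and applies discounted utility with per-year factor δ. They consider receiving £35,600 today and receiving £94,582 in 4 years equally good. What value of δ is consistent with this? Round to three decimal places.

δ ≈ 0.885

Indifference means u(35600) = δ^4 · u(94582), so δ^4 = u(35600)/u(94582).
Since u(x) = √x, δ^4 = √(35600/94582) = 0.61351.
Hence δ = (0.61351)^(1/4) = 0.88502.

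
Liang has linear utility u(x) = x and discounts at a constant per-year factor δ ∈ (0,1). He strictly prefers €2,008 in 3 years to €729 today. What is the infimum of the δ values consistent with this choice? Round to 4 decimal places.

Comparing present values: 729 < δ^3·2008.
Dividing by 2008: δ^3 > 0.36305. Both sides are positive, so the cube root keeps the direction.
δ > (729/2008)^(1/3) ≈ 0.7134.

δ > 0.7134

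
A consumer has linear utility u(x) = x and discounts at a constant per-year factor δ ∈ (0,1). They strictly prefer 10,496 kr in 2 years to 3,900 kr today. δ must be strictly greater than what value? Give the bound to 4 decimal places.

δ > 0.6096

Comparing present values: 3900 < δ^2·10496.
Dividing by 10496: δ^2 > 0.37157. Both sides are positive, so the square root keeps the direction.
δ > (3900/10496)^(1/2) ≈ 0.6096.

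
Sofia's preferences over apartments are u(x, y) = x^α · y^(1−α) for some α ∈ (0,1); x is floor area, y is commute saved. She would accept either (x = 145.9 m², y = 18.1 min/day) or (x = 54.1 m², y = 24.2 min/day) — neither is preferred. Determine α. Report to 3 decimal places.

Indifference: 145.9^α · 18.1^(1−α) = 54.1^α · 24.2^(1−α).
Rearrange to (145.9/54.1)^α = (24.2/18.1)^(1−α) and take logs: α·0.992087 = (1−α)·0.290441.
So α/(1−α) = (0.290441)/(0.992087) = 0.292758, and α = 0.292758/1.292758 ≈ 0.226.

α ≈ 0.226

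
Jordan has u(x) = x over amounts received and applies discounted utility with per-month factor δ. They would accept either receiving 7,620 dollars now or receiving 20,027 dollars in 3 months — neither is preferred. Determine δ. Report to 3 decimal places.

The payoff in 3 months is discounted by δ^3, so u(7620) = δ^3·u(20027) and δ^3 = u(7620)/u(20027).
With u(x) = x: δ^3 = 7620/20027 = 0.38049.
Hence δ = (0.38049)^(1/3) = 0.72462.

δ ≈ 0.725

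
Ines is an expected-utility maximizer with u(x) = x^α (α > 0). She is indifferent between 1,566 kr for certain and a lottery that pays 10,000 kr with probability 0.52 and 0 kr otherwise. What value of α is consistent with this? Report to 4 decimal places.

EU(lottery) = 0.52·10000^α + 0.48·0 = 0.52·10000^α.
Indifference: 1566^α = 0.52·10000^α, so (1566/10000)^α = 0.52.
Taking logs: α·ln(1566/10000) = ln(0.52), so α = -0.6539265 / -1.8540605 ≈ 0.3527.

α ≈ 0.3527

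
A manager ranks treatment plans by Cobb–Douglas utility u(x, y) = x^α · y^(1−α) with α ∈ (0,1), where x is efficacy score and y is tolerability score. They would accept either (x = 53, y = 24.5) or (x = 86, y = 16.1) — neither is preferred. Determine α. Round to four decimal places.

α ≈ 0.4645

The Cobb–Douglas utilities coincide, so 53^α·24.5^(1−α) = 86^α·16.1^(1−α).
(53/86)^α = (16.1/24.5)^(1−α); take logs: α·ln(53/86) = (1−α)·ln(16.1/24.5), i.e. α·-0.4840554 = (1−α)·-0.4198538.
Thus α·(-0.9039092) = -0.4198538, so α = -0.4198538/-0.9039092 ≈ 0.4645.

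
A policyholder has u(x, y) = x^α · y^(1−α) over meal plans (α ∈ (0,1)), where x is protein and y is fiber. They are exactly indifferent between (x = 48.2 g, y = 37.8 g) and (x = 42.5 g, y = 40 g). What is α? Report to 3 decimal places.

α ≈ 0.310

The Cobb–Douglas utilities coincide, so 48.2^α·37.8^(1−α) = 42.5^α·40^(1−α).
Taking logs: α·ln 48.2 + (1−α)·ln 37.8 = α·ln 42.5 + (1−α)·ln 40, i.e. α·0.125855 = (1−α)·0.056570.
So α/(1−α) = (0.056570)/(0.125855) = 0.449486, and α = 0.449486/1.449486 ≈ 0.310.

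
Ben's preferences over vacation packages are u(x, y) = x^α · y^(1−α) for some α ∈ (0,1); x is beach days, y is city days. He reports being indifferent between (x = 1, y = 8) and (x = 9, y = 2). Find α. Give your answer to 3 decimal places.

α ≈ 0.387

The Cobb–Douglas utilities coincide, so 1^α·8^(1−α) = 9^α·2^(1−α).
Rearrange to (1/9)^α = (2/8)^(1−α) and take logs: α·-2.197225 = (1−α)·-1.386294.
So α/(1−α) = (-1.386294)/(-2.197225) = 0.630929, and α = 0.630929/1.630929 ≈ 0.387.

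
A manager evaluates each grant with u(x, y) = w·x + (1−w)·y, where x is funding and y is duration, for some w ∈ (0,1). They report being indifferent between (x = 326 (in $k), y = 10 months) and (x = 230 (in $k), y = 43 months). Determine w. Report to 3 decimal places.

w = 0.256

u(326,10) = u(230,43) means w·326 + (1−w)·10 = w·230 + (1−w)·43.
Collecting terms: w·96 = (1−w)·33.
So w/(1−w) = 33/96 = 0.3438, giving w = 33/(96+33) = 0.256.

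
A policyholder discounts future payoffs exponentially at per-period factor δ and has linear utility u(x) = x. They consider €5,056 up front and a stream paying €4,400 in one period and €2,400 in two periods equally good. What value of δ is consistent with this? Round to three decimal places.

Equating present values: 5056 = 4400δ + 2400δ².
Rearranged: 2400δ² + 4400δ − 5056 = 0.
The positive root is δ = [−4400 + √(4400² + 4·2400·5056)] / (2·2400) = (−4400 + 8240.000)/4800 ≈ 0.800.

δ ≈ 0.800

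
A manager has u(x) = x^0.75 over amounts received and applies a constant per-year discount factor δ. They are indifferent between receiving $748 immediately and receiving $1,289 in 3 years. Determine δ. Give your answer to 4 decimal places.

The payoff in 3 years is discounted by δ^3, so u(748) = δ^3·u(1289) and δ^3 = u(748)/u(1289).
Since u(x) = x^0.75, δ^3 = (748/1289)^0.75 = 0.58029^0.75 = 0.66487.
Taking the cube root: δ = 0.66487^(1/3) ≈ 0.8728.

δ ≈ 0.8728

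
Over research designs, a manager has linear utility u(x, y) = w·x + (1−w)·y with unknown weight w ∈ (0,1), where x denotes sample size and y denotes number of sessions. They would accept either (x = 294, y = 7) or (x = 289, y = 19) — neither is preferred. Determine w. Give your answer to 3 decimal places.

w = 0.706

Equating utilities: w·294 + (1−w)·7 = w·289 + (1−w)·19.
Collecting terms: w·5 = (1−w)·12.
So w/(1−w) = 12/5 = 2.4000, giving w = 12/(5+12) = 0.706.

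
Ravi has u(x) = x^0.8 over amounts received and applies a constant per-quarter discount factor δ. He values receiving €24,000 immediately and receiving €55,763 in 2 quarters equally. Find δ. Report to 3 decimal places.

δ ≈ 0.714

Equating discounted utilities: u(24000) = δ^2·u(55763) ⇒ δ^2 = u(24000)/u(55763).
Since u(x) = x^0.8, δ^2 = (24000/55763)^0.8 = 0.43039^0.8 = 0.50944.
Hence δ = (0.50944)^(1/2) = 0.71375.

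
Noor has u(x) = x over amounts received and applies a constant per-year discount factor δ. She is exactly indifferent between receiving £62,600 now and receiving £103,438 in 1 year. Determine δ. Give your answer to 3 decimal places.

Equating discounted utilities: u(62600) = δ·u(103438) ⇒ δ = u(62600)/u(103438).
With u(x) = x: δ = 62600/103438 = 0.60519.

δ ≈ 0.605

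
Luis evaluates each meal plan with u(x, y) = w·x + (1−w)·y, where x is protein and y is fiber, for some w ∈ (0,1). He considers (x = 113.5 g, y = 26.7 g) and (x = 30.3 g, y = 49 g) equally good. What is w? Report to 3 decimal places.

w = 0.211

Equating utilities: w·113.5 + (1−w)·26.7 = w·30.3 + (1−w)·49.
Collecting terms: w·83.2 = (1−w)·22.3.
The marginal rate of substitution is 22.3/83.2, so w = 22.3/(83.2+22.3) = 0.211.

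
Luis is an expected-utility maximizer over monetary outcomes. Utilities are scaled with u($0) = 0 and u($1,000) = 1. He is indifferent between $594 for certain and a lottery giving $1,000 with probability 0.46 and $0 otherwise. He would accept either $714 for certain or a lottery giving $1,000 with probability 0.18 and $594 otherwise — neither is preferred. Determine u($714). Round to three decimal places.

First, u($594) = 0.46·u($1,000) + 0.54·u($0) = 0.46.
Then u($714) = 0.18·u($1,000) + 0.82·u($594) = 0.18·1.00 + 0.82·0.46 = 0.5572.

0.557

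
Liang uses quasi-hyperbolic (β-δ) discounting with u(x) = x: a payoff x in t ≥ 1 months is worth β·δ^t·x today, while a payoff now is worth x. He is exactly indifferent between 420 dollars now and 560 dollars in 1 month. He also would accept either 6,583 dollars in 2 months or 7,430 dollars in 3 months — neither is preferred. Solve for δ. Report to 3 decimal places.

δ ≈ 0.886

From the later pair, β·δ^2·6583 = β·δ^3·7430; dividing through, δ = 6583/7430 = 0.88600.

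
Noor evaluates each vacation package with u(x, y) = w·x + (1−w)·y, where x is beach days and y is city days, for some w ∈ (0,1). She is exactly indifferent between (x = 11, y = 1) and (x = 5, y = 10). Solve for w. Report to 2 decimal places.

w = 0.60

Indifference: w·11 + (1−w)·1 = w·5 + (1−w)·10.
w·(11−5) = (1−w)·(10−1), i.e. w·6 = (1−w)·9.
The marginal rate of substitution is 9/6, so w = 9/(6+9) = 0.60.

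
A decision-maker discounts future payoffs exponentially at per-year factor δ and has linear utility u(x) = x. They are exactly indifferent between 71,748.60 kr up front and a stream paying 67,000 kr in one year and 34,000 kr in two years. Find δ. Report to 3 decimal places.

Equating present values: 71748.60 = 67000δ + 34000δ².
Rearranged: 34000δ² + 67000δ − 71748.60 = 0.
By the quadratic formula (taking the positive root), δ = (−67000 + √14246809600.00) / 68000 ≈ 0.770.

δ ≈ 0.770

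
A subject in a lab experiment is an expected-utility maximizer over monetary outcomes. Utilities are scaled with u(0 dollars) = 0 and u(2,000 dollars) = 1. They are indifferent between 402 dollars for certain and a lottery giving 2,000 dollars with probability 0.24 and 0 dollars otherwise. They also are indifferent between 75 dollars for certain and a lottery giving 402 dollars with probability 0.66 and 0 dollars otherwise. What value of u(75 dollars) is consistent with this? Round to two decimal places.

First, u(402 dollars) = 0.24·u(2,000 dollars) + 0.76·u(0 dollars) = 0.24.
The second indifference gives u(75 dollars) = 0.66·u(402 dollars) + 0.34·u(0 dollars) = 0.66·0.24 + 0.34·0.00 = 0.1584.

0.16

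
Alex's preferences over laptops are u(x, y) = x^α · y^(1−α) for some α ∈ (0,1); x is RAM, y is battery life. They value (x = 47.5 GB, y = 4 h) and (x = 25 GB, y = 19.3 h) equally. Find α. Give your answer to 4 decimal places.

α ≈ 0.7103

Indifference: 47.5^α · 4^(1−α) = 25^α · 19.3^(1−α).
(47.5/25)^α = (19.3/4)^(1−α); take logs: α·ln(47.5/25) = (1−α)·ln(19.3/4), i.e. α·0.6418539 = (1−α)·1.5738107.
Thus α·(2.2156646) = 1.5738107, so α = 1.5738107/2.2156646 ≈ 0.7103.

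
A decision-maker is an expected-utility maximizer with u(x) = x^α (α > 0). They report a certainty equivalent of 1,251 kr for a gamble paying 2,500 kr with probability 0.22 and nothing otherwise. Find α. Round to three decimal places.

α ≈ 2.187

EU(lottery) = 0.22·2500^α + 0.78·0 = 0.22·2500^α.
Setting u(1251) equal to that: 1251^α = 0.22·2500^α ⇒ (1251/2500)^α = 0.22.
Take logs: α = ln 0.22 / ln(1251/2500) ≈ 2.18695.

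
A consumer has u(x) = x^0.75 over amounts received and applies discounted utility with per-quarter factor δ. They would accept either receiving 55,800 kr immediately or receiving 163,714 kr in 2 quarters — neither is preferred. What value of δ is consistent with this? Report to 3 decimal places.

δ ≈ 0.668

The payoff in 2 quarters is discounted by δ^2, so u(55800) = δ^2·u(163714) and δ^2 = u(55800)/u(163714).
With u(x) = x^0.75: δ^2 = 55800^0.75/163714^0.75 = (55800/163714)^0.75 = 0.44608.
So δ = 0.44608^(1/2) ≈ 0.668.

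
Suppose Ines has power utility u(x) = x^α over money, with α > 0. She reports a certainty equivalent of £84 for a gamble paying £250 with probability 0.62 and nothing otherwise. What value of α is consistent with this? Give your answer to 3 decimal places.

EU(lottery) = 0.62·250^α + 0.38·0 = 0.62·250^α.
Setting u(84) equal to that: 84^α = 0.62·250^α ⇒ (84/250)^α = 0.62.
α = ln(0.62) / ln(84/250) = -0.478036/-1.090644 ≈ 0.438.

α ≈ 0.438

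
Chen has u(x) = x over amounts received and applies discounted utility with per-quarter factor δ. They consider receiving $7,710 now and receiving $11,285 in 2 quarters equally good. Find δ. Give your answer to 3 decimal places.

δ ≈ 0.827

The payoff in 2 quarters is discounted by δ^2, so u(7710) = δ^2·u(11285) and δ^2 = u(7710)/u(11285).
With u(x) = x: δ^2 = 7710/11285 = 0.68321.
Taking the square root: δ = 0.68321^(1/2) ≈ 0.827.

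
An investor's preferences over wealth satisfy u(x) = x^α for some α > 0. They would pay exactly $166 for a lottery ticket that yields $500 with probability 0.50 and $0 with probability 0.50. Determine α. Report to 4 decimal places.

The lottery's expected utility is 0.50·u(500) + 0.50·u(0) = 0.50·500^α (since u(0) = 0 for α > 0).
Equating: 166^α = 0.50·500^α, i.e. 0.3320^α = 0.50.
α = ln(0.50) / ln(166/500) = -0.6931472/-1.1026203 ≈ 0.6286.

α ≈ 0.6286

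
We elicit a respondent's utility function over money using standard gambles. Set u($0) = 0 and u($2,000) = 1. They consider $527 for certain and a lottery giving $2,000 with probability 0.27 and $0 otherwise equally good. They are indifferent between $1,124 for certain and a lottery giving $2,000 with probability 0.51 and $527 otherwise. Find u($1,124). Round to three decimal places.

From the first indifference, u($527) = 0.27·u($2,000) + 0.73·u($0) = 0.27·1 + 0.73·0 = 0.27.
The second indifference gives u($1,124) = 0.51·u($2,000) + 0.49·u($527) = 0.51·1.00 + 0.49·0.27 = 0.6423.

0.642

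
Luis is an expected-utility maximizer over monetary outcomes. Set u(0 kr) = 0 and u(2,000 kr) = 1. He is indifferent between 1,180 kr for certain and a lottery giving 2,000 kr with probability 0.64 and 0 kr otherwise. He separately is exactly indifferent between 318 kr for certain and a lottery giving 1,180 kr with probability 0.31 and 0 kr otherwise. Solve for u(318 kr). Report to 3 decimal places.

The first gamble pins u(1,180 kr): it must equal 0.64·1 + 0.36·0 = 0.64.
Chaining: u(318 kr) = 0.31·0.64 + 0.69·0.00 = 0.1984.

0.198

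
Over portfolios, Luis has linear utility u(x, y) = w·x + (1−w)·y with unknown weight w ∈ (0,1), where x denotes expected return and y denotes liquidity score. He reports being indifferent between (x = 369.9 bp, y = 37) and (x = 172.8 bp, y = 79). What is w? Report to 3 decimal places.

Indifference: w·369.9 + (1−w)·37 = w·172.8 + (1−w)·79.
w·(369.9−172.8) = (1−w)·(79−37), i.e. w·197.1 = (1−w)·42.
The marginal rate of substitution is 42/197.1, so w = 42/(197.1+42) = 0.176.

w = 0.176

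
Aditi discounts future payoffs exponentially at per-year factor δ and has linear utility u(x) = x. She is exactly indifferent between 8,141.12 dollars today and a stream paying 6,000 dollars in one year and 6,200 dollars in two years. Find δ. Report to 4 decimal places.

Equating present values: 8141.12 = 6000δ + 6200δ².
That is, 6200δ² + 6000δ − 8141.12 = 0, a quadratic in δ.
δ = (−6000 + √(6000² + 4·6200·8141.12)) / (2·6200) = (−6000 + √237899776.00) / 12400 ≈ 0.7600.

δ ≈ 0.7600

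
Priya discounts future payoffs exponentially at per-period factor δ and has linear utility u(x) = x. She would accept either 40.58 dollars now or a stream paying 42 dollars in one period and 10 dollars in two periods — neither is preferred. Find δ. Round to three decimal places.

Equating present values: 40.58 = 42δ + 10δ².
That is, 10δ² + 42δ − 40.58 = 0, a quadratic in δ.
By the quadratic formula (taking the positive root), δ = (−42 + √3387.20) / 20 ≈ 0.810.

δ ≈ 0.810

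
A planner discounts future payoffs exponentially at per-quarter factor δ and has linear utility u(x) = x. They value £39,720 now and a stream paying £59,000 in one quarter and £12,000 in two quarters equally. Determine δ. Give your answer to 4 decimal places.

δ ≈ 0.6000

Equating present values: 39720 = 59000δ + 12000δ².
That is, 12000δ² + 59000δ − 39720 = 0, a quadratic in δ.
By the quadratic formula (taking the positive root), δ = (−59000 + √5387560000.00) / 24000 ≈ 0.6000.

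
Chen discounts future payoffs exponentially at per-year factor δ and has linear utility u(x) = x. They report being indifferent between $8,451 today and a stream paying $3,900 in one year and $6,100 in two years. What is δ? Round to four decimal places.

δ ≈ 0.9000

Equating present values: 8451 = 3900δ + 6100δ².
That is, 6100δ² + 3900δ − 8451 = 0, a quadratic in δ.
δ = (−3900 + √(3900² + 4·6100·8451)) / (2·6100) = (−3900 + √221414400.00) / 12200 ≈ 0.9000.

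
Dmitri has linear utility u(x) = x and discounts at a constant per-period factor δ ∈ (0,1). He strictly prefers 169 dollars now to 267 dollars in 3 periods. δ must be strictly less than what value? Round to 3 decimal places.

Under u(x) = x this choice says 169 > δ^3·267.
Hence δ^3 < 169/267 = 0.63296, and x ↦ x^(1/3) is increasing on (0,∞).
δ < 0.63296^(1/3) = 0.859.

δ < 0.859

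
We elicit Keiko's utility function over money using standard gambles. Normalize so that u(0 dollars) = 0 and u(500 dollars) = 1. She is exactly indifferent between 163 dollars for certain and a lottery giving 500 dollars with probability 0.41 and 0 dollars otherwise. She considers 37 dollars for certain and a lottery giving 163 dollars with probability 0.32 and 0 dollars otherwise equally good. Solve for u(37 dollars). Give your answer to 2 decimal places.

From the first indifference, u(163 dollars) = 0.41·u(500 dollars) + 0.59·u(0 dollars) = 0.41·1 + 0.59·0 = 0.41.
The second indifference gives u(37 dollars) = 0.32·u(163 dollars) + 0.68·u(0 dollars) = 0.32·0.41 + 0.68·0.00 = 0.1312.

0.13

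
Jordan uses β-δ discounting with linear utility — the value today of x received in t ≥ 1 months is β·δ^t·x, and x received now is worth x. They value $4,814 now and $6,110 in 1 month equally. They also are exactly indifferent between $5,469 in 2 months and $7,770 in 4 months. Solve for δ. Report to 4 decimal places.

δ ≈ 0.8390

The second indifference involves only future payoffs, so β cancels: β·δ^2·5469 = β·δ^4·7770, giving δ^2 = 5469/7770 = 0.70386, so δ = 0.83896.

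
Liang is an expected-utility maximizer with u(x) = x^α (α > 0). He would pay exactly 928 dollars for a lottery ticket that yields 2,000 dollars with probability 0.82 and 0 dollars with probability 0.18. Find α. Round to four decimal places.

α ≈ 0.2584

The lottery's expected utility is 0.82·u(2000) + 0.18·u(0) = 0.82·2000^α (since u(0) = 0 for α > 0).
Equating: 928^α = 0.82·2000^α, i.e. 0.4640^α = 0.82.
α = ln(0.82) / ln(928/2000) = -0.1984509/-0.7678707 ≈ 0.2584.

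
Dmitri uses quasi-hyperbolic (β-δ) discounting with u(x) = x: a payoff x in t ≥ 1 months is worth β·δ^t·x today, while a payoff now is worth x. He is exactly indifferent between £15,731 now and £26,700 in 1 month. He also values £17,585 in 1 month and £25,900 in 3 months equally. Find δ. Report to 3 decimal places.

Both payoffs in the second observation are in the future, so β drops out: δ^1·17585 = δ^3·25900 ⇒ δ^2 = 17585/25900 = 0.67896, so δ = 0.82399.

δ ≈ 0.824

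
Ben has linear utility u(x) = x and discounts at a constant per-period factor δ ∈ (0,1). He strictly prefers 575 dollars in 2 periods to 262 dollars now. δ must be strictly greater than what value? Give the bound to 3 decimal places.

δ > 0.675

Under u(x) = x this choice says 262 < δ^2·575.
Dividing by 575: δ^2 > 0.45565. Both sides are positive, so the square root keeps the direction.
δ > (262/575)^(1/2) ≈ 0.675.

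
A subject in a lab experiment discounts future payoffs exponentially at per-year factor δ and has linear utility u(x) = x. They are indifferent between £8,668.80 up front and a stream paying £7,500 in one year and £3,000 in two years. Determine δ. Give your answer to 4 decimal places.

δ ≈ 0.8600

Present value of the stream is 7500·δ + 3000·δ². Indifference gives 7500δ + 3000δ² = 8668.80.
Rearranged: 3000δ² + 7500δ − 8668.80 = 0.
By the quadratic formula (taking the positive root), δ = (−7500 + √160275600.00) / 6000 ≈ 0.8600.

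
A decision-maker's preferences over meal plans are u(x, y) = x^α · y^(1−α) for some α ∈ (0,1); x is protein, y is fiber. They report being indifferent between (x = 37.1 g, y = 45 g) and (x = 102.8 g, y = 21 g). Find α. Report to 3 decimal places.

α ≈ 0.428

Indifference: 37.1^α · 45^(1−α) = 102.8^α · 21^(1−α).
(37.1/102.8)^α = (21/45)^(1−α); take logs: α·ln(37.1/102.8) = (1−α)·ln(21/45), i.e. α·-1.019168 = (1−α)·-0.762140.
Thus α·(-1.781308) = -0.762140, so α = -0.762140/-1.781308 ≈ 0.428.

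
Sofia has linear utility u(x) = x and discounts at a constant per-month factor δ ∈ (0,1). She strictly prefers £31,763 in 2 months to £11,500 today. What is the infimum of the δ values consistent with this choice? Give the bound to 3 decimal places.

The preference means 11500 < δ^2·31763.
So δ^2 > 11500/31763 = 0.36206; taking the square root of both positive sides preserves the inequality.
δ > (11500/31763)^(1/2) ≈ 0.602.

δ > 0.602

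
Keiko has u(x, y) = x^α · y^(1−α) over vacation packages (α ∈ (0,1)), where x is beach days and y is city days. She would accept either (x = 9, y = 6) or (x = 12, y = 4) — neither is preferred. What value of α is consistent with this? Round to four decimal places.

α ≈ 0.5850

Indifference: 9^α · 6^(1−α) = 12^α · 4^(1−α).
Rearrange to (9/12)^α = (4/6)^(1−α) and take logs: α·-0.2876821 = (1−α)·-0.4054651.
So α/(1−α) = (-0.4054651)/(-0.2876821) = 1.4094207, and α = 1.4094207/2.4094207 ≈ 0.5850.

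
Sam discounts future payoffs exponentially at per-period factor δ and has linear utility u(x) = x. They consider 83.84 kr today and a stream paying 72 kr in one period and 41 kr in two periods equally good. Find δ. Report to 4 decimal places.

δ ≈ 0.8000

Equating present values: 83.84 = 72δ + 41δ².
Rearranged: 41δ² + 72δ − 83.84 = 0.
By the quadratic formula (taking the positive root), δ = (−72 + √18933.76) / 82 ≈ 0.8000.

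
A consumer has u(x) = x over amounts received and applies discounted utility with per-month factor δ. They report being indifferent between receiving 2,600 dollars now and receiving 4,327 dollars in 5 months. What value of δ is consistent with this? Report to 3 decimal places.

Indifference means u(2600) = δ^5 · u(4327), so δ^5 = u(2600)/u(4327).
With u(x) = x: δ^5 = 2600/4327 = 0.60088.
Taking the 5th root: δ = 0.60088^(1/5) ≈ 0.903.

δ ≈ 0.903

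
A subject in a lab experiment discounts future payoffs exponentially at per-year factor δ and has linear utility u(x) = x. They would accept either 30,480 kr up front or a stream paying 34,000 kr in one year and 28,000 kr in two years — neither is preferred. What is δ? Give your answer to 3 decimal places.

The stream is worth 34000δ + 28000δ² today, so 34000δ + 28000δ² = 30480.
So 28000δ² + 34000δ − 30480 = 0.
δ = (−34000 + √(34000² + 4·28000·30480)) / (2·28000) = (−34000 + √4569760000.00) / 56000 ≈ 0.600.

δ ≈ 0.600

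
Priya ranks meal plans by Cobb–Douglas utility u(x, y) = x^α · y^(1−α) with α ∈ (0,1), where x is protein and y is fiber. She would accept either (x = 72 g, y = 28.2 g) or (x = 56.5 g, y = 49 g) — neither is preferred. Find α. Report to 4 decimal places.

α ≈ 0.6950

The Cobb–Douglas utilities coincide, so 72^α·28.2^(1−α) = 56.5^α·49^(1−α).
Rearrange to (72/56.5)^α = (49/28.2)^(1−α) and take logs: α·0.2424255 = (1−α)·0.5524983.
So α/(1−α) = (0.5524983)/(0.2424255) = 2.2790437, and α = 2.2790437/3.2790437 ≈ 0.6950.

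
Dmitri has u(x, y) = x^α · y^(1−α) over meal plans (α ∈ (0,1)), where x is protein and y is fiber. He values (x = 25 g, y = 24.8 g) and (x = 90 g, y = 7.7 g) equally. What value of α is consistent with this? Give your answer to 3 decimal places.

Set the two utilities equal: 25^α·24.8^(1−α) = 90^α·7.7^(1−α).
(25/90)^α = (7.7/24.8)^(1−α); take logs: α·ln(25/90) = (1−α)·ln(7.7/24.8), i.e. α·-1.280934 = (1−α)·-1.169623.
So α/(1−α) = (-1.169623)/(-1.280934) = 0.913102, and α = 0.913102/1.913102 ≈ 0.477.

α ≈ 0.477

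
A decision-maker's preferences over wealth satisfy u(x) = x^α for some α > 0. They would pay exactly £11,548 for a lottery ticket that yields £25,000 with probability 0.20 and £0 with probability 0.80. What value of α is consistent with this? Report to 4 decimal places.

α ≈ 2.0838

The lottery's expected utility is 0.20·u(25000) + 0.80·u(0) = 0.20·25000^α (since u(0) = 0 for α > 0).
Indifference: 11548^α = 0.20·25000^α, so (11548/25000)^α = 0.20.
Take logs: α = ln 0.20 / ln(11548/25000) ≈ 2.083783.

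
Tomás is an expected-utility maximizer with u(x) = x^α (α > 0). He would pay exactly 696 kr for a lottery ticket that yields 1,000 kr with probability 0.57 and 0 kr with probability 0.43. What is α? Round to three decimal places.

EU(lottery) = 0.57·1000^α + 0.43·0 = 0.57·1000^α.
Indifference: 696^α = 0.57·1000^α, so (696/1000)^α = 0.57.
Take logs: α = ln 0.57 / ln(696/1000) ≈ 1.55108.

α ≈ 1.551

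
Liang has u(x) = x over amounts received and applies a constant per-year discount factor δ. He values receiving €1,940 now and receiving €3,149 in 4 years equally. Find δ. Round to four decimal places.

Equating discounted utilities: u(1940) = δ^4·u(3149) ⇒ δ^4 = u(1940)/u(3149).
With u(x) = x: δ^4 = 1940/3149 = 0.61607.
Taking the 4th root: δ = 0.61607^(1/4) ≈ 0.8859.

δ ≈ 0.8859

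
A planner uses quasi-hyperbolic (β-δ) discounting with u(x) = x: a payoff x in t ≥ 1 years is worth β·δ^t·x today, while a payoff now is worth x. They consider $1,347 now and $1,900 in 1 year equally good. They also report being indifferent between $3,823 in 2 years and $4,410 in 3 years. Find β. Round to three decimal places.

β ≈ 0.818

The second indifference involves only future payoffs, so β cancels: β·δ^2·3823 = β·δ^3·4410, giving δ = 3823/4410 = 0.86689.
Now use the now-vs-future pair: 1347 = β·δ·1900 gives β = 1347/(0.86689·1900) ≈ 0.818.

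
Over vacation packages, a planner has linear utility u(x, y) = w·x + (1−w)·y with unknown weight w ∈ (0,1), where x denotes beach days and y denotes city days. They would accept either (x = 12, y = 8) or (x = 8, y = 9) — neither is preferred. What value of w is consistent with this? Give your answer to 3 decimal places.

u(12,8) = u(8,9) means w·12 + (1−w)·8 = w·8 + (1−w)·9.
Collecting terms: w·4 = (1−w)·1.
Hence w = 1/(4+1) = 1/5 = 0.200.

w = 0.200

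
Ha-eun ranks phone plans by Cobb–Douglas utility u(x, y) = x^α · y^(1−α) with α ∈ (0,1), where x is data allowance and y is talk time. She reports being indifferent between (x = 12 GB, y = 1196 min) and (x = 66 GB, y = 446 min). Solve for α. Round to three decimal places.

α ≈ 0.367

Indifference: 12^α · 1196^(1−α) = 66^α · 446^(1−α).
Taking logs: α·ln 12 + (1−α)·ln 1196 = α·ln 66 + (1−α)·ln 446, i.e. α·-1.704748 = (1−α)·-0.986419.
With A = -1.704748 and B = -0.986419: α·A = (1−α)·B, so α = B/(A+B) = -0.986419/-2.691167 ≈ 0.367.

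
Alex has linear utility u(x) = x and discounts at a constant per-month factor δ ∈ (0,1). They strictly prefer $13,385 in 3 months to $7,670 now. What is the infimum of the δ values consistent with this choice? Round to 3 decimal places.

δ > 0.831

The preference means 7670 < δ^3·13385.
So δ^3 > 7670/13385 = 0.57303; taking the cube root of both positive sides preserves the inequality.
δ > 0.57303^(1/3) = 0.831.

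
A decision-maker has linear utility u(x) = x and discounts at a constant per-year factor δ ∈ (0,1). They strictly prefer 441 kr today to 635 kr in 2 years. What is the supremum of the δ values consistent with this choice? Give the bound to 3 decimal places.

δ < 0.833

Comparing present values: 441 > δ^2·635.
Hence δ^2 < 441/635 = 0.69449, and x ↦ x^(1/2) is increasing on (0,∞).
δ < (441/635)^(1/2) ≈ 0.833.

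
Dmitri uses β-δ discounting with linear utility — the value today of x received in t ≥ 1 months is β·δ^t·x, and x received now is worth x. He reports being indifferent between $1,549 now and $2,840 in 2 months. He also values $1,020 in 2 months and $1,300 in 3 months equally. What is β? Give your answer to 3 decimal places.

Both payoffs in the second observation are in the future, so β drops out: δ^2·1020 = δ^3·1300 ⇒ δ = 1020/1300 = 0.78462.
Now use the now-vs-future pair: 1549 = β·δ^2·2840 gives β = 1549/(0.61562·2840) ≈ 0.886.

β ≈ 0.886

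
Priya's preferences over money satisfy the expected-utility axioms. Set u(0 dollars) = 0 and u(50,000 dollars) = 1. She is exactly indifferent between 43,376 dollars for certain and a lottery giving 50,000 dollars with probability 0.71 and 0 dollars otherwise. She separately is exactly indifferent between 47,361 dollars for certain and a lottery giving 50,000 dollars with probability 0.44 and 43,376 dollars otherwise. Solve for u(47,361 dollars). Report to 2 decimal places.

0.84

From the first indifference, u(43,376 dollars) = 0.71·u(50,000 dollars) + 0.29·u(0 dollars) = 0.71·1 + 0.29·0 = 0.71.
The second indifference gives u(47,361 dollars) = 0.44·u(50,000 dollars) + 0.56·u(43,376 dollars) = 0.44·1.00 + 0.56·0.71 = 0.8376.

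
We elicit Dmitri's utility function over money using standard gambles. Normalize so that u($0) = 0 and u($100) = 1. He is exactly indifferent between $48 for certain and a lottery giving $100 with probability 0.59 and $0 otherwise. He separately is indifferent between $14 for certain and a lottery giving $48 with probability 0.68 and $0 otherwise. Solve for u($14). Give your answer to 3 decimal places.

0.401

The first gamble pins u($48): it must equal 0.59·1 + 0.41·0 = 0.59.
The second indifference gives u($14) = 0.68·u($48) + 0.32·u($0) = 0.68·0.59 + 0.32·0.00 = 0.4012.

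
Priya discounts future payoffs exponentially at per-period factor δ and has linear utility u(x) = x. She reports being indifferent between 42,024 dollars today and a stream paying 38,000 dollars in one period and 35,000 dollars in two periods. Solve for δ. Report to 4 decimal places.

δ ≈ 0.6800

The stream is worth 38000δ + 35000δ² today, so 38000δ + 35000δ² = 42024.
That is, 35000δ² + 38000δ − 42024 = 0, a quadratic in δ.
The positive root is δ = [−38000 + √(38000² + 4·35000·42024)] / (2·35000) = (−38000 + 85600.000)/70000 ≈ 0.6800.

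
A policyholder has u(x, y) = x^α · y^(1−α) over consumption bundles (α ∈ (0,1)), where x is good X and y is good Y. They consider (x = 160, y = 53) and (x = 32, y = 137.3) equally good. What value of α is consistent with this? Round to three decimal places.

α ≈ 0.372

Indifference: 160^α · 53^(1−α) = 32^α · 137.3^(1−α).
Taking logs: α·ln 160 + (1−α)·ln 53 = α·ln 32 + (1−α)·ln 137.3, i.e. α·1.609438 = (1−α)·0.951876.
With A = 1.609438 and B = 0.951876: α·A = (1−α)·B, so α = B/(A+B) = 0.951876/2.561314 ≈ 0.372.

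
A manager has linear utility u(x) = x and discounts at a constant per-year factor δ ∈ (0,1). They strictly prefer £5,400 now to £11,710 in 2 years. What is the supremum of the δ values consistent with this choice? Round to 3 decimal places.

Under u(x) = x this choice says 5400 > δ^2·11710.
Hence δ^2 < 5400/11710 = 0.46114, and x ↦ x^(1/2) is increasing on (0,∞).
δ < (5400/11710)^(1/2) ≈ 0.679.

δ < 0.679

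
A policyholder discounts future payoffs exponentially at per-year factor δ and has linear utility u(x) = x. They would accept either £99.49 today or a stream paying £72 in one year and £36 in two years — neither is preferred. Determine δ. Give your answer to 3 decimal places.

δ ≈ 0.940

The stream is worth 72δ + 36δ² today, so 72δ + 36δ² = 99.49.
Rearranged: 36δ² + 72δ − 99.49 = 0.
δ = (−72 + √(72² + 4·36·99.49)) / (2·36) = (−72 + √19510.56) / 72 ≈ 0.940.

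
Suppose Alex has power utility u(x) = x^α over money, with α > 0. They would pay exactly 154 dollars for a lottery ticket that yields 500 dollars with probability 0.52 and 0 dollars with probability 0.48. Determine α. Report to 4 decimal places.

α ≈ 0.5553

The lottery's expected utility is 0.52·u(500) + 0.48·u(0) = 0.52·500^α (since u(0) = 0 for α > 0).
Setting u(154) equal to that: 154^α = 0.52·500^α ⇒ (154/500)^α = 0.52.
Taking logs: α·ln(154/500) = ln(0.52), so α = -0.6539265 / -1.1776555 ≈ 0.5553.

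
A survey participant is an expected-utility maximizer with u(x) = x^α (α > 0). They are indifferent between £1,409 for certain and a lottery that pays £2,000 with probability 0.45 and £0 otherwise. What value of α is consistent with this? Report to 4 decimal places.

Since u(0) = 0, the lottery's EU is 0.45·2000^α.
Setting u(1409) equal to that: 1409^α = 0.45·2000^α ⇒ (1409/2000)^α = 0.45.
α = ln(0.45) / ln(1409/2000) = -0.7985077/-0.3502669 ≈ 2.2797.

α ≈ 2.2797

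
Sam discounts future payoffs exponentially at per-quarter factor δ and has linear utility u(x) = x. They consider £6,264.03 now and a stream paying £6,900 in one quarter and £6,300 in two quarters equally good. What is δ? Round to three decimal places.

The stream is worth 6900δ + 6300δ² today, so 6900δ + 6300δ² = 6264.03.
That is, 6300δ² + 6900δ − 6264.03 = 0, a quadratic in δ.
The positive root is δ = [−6900 + √(6900² + 4·6300·6264.03)] / (2·6300) = (−6900 + 14334.000)/12600 ≈ 0.590.

δ ≈ 0.590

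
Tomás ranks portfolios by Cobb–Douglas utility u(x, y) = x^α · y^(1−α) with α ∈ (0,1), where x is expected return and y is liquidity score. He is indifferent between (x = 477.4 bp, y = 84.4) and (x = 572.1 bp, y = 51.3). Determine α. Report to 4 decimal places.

α ≈ 0.7334

Indifference: 477.4^α · 84.4^(1−α) = 572.1^α · 51.3^(1−α).
Taking logs: α·ln 477.4 + (1−α)·ln 84.4 = α·ln 572.1 + (1−α)·ln 51.3, i.e. α·-0.1809591 = (1−α)·-0.4978766.
So α/(1−α) = (-0.4978766)/(-0.1809591) = 2.7513212, and α = 2.7513212/3.7513212 ≈ 0.7334.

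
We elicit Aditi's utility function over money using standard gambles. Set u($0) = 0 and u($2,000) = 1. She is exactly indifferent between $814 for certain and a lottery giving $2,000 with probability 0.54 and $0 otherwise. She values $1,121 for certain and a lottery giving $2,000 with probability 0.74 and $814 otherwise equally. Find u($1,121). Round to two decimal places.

The first gamble pins u($814): it must equal 0.54·1 + 0.46·0 = 0.54.
The second indifference gives u($1,121) = 0.74·u($2,000) + 0.26·u($814) = 0.74·1.00 + 0.26·0.54 = 0.8804.

0.88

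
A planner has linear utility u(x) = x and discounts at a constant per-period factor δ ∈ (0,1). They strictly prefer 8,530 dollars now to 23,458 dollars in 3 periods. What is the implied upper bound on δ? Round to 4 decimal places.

The preference means 8530 > δ^3·23458.
So δ^3 < 8530/23458 = 0.36363; taking the cube root of both positive sides preserves the inequality.
δ < 0.36363^(1/3) = 0.7138.

δ < 0.7138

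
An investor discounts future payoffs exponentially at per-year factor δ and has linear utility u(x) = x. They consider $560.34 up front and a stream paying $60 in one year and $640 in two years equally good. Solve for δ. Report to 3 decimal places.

δ ≈ 0.890

Present value of the stream is 60·δ + 640·δ². Indifference gives 60δ + 640δ² = 560.34.
That is, 640δ² + 60δ − 560.34 = 0, a quadratic in δ.
δ = (−60 + √(60² + 4·640·560.34)) / (2·640) = (−60 + √1438070.40) / 1280 ≈ 0.890.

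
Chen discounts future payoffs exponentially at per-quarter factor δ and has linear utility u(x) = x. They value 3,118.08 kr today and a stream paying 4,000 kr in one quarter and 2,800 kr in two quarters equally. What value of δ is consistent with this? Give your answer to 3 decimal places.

δ ≈ 0.560

Present value of the stream is 4000·δ + 2800·δ². Indifference gives 4000δ + 2800δ² = 3118.08.
So 2800δ² + 4000δ − 3118.08 = 0.
The positive root is δ = [−4000 + √(4000² + 4·2800·3118.08)] / (2·2800) = (−4000 + 7136.000)/5600 ≈ 0.560.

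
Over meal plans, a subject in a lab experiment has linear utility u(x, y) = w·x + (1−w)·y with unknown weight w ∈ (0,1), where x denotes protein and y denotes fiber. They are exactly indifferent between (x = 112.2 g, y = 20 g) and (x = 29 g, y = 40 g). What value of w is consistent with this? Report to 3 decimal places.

w = 0.194

Indifference: w·112.2 + (1−w)·20 = w·29 + (1−w)·40.
w·(112.2−29) = (1−w)·(40−20), i.e. w·83.2 = (1−w)·20.
The marginal rate of substitution is 20/83.2, so w = 20/(83.2+20) = 0.194.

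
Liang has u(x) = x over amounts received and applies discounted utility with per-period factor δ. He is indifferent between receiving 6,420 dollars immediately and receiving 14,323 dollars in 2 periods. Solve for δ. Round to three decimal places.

Indifference means u(6420) = δ^2 · u(14323), so δ^2 = u(6420)/u(14323).
With u(x) = x: δ^2 = 6420/14323 = 0.44823.
Hence δ = (0.44823)^(1/2) = 0.66950.

δ ≈ 0.669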